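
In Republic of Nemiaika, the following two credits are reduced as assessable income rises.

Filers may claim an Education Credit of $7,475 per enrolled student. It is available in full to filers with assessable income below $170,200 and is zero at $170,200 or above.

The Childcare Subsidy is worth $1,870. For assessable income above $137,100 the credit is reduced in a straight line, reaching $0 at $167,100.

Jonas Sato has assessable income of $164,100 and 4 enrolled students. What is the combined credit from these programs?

Education Credit: base = 4 × $7,475 = $29,900. $164,100 is below the $170,200 cutoff, so the full $29,900 applies.
Childcare Subsidy: $164,100 is $27,000 into a $30,000 phase-out range, leaving 3,000/30,000 of the credit: $1,870 × 3,000/30,000 = $187.
Total: $29,900 + $187 = $30,087.

$30,087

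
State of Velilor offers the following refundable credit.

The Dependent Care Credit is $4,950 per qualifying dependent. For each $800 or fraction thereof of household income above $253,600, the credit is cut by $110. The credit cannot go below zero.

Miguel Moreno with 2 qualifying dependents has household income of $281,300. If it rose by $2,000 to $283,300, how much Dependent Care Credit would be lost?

$330

At $281,300 — base = 2 × $4,950 = $9,900. income exceeds $253,600 by $27,700, which is 35 full-or-partial $800 increments; reduction = 35 × $110 = $3,850, leaving $6,050.
At $283,300 — base = 2 × $4,950 = $9,900. income exceeds $253,600 by $29,700, which is 38 full-or-partial $800 increments; reduction = 38 × $110 = $4,180, leaving $5,720.
Lost: $6,050 − $5,720 = $330.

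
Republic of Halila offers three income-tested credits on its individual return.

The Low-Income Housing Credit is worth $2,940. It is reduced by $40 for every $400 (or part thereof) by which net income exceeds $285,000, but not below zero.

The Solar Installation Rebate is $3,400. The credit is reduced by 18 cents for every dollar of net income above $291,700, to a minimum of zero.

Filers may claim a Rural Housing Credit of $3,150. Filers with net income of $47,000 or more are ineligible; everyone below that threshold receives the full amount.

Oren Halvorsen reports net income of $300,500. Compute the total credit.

Low-Income Housing Credit: income exceeds $285,000 by $15,500, which is 39 full-or-partial $400 increments; reduction = 39 × $40 = $1,560, leaving $1,380.
Solar Installation Rebate: 18% of the $8,800 excess over $291,700 is $1,584; credit = $3,400 − $1,584 = $1,816.
Rural Housing Credit: $300,500 meets or exceeds the $47,000 cutoff, so the credit is $0.
Total: $1,380 + $1,816 + $0 = $3,196.

$3,196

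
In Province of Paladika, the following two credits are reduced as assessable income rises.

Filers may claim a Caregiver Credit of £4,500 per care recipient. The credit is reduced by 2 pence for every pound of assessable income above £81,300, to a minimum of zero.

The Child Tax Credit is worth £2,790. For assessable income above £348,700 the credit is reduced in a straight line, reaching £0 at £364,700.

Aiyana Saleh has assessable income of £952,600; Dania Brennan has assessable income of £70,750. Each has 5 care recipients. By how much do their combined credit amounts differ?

Aiyana (£952,600): Caregiver Credit: base = 5 × £4,500 = £22,500. 2% of the £871,300 excess over £81,300 is £17,426; credit = £22,500 − £17,426 = £5,074. Child Tax Credit: £952,600 is at or above £364,700, so the credit is £0. total £5,074 + £0 = £5,074
Dania (£70,750): Caregiver Credit: base = 5 × £4,500 = £22,500. £70,750 is at or below the £81,300 threshold, so the full £22,500 applies. Child Tax Credit: £70,750 is at or below the £348,700 threshold, so the full £2,790 applies. total £22,500 + £2,790 = £25,290
Difference: |£5,074 − £25,290| = £20,216.

£20,216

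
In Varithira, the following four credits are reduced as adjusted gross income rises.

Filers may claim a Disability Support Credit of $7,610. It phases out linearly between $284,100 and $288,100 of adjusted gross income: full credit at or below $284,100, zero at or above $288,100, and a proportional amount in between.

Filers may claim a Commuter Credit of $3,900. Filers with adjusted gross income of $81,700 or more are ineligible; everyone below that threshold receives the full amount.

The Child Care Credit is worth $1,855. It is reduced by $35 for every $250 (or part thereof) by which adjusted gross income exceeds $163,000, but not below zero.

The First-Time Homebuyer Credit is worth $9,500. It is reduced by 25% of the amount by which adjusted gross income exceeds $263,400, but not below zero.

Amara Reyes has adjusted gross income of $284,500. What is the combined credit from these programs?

$11,074

Disability Support Credit: $284,500 is $400 into a $4,000 phase-out range, leaving 3,600/4,000 of the credit: $7,610 × 3,600/4,000 = $6,849.
Commuter Credit: $284,500 meets or exceeds the $81,700 cutoff, so the credit is $0.
Child Care Credit: income exceeds $163,000 by $121,500 → 486 increments × $35 = $17,010 ≥ base, so the credit is $0.
First-Time Homebuyer Credit: 25% of the $21,100 excess over $263,400 is $5,275; credit = $9,500 − $5,275 = $4,225.
Total: $6,849 + $0 + $0 + $4,225 = $11,074.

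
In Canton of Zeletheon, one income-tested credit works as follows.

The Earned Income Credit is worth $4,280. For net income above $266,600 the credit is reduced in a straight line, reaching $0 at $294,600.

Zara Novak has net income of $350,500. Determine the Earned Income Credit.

Earned Income Credit: $350,500 is at or above $294,600, so the credit is $0.

$0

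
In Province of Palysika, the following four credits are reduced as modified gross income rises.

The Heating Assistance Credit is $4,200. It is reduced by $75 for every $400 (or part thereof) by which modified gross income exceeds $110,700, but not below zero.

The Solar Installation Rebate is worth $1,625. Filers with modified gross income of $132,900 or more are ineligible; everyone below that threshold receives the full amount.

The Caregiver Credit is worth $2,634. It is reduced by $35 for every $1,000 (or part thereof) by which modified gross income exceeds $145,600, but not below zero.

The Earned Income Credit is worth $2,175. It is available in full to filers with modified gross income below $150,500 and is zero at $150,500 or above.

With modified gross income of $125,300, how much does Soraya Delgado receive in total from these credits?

Heating Assistance Credit: income exceeds $110,700 by $14,600, which is 37 full-or-partial $400 increments; reduction = 37 × $75 = $2,775, leaving $1,425.
Solar Installation Rebate: $125,300 is below the $132,900 cutoff, so the full $1,625 applies.
Caregiver Credit: $125,300 is at or below the $145,600 threshold, so the full $2,634 applies.
Earned Income Credit: $125,300 is below the $150,500 cutoff, so the full $2,175 applies.
Total: $1,425 + $1,625 + $2,634 + $2,175 = $7,859.

$7,859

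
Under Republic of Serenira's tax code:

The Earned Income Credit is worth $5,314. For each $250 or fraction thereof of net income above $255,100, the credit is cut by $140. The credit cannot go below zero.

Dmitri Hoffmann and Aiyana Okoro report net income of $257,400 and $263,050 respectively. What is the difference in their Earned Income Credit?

$3,080

Dmitri ($257,400): Earned Income Credit: income exceeds $255,100 by $2,300, which is 10 full-or-partial $250 increments; reduction = 10 × $140 = $1,400, leaving $3,914.
Aiyana ($263,050): Earned Income Credit: income exceeds $255,100 by $7,950, which is 32 full-or-partial $250 increments; reduction = 32 × $140 = $4,480, leaving $834.
Difference: |$3,914 − $834| = $3,080.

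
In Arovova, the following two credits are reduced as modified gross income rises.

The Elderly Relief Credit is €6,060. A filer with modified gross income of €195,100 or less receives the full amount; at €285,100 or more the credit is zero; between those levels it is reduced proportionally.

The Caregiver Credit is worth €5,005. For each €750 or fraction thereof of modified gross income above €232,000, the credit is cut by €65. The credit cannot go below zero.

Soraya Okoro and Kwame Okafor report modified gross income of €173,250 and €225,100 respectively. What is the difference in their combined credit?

Soraya (€173,250): Elderly Relief Credit: €173,250 is at or below the €195,100 threshold, so the full €6,060 applies. Caregiver Credit: €173,250 is at or below the €232,000 threshold, so the full €5,005 applies. total €6,060 + €5,005 = €11,065
Kwame (€225,100): Elderly Relief Credit: €225,100 is €30,000 into a €90,000 phase-out range, leaving 60,000/90,000 of the credit: €6,060 × 60,000/90,000 = €4,040. Caregiver Credit: €225,100 is at or below the €232,000 threshold, so the full €5,005 applies. total €4,040 + €5,005 = €9,045
Difference: |€11,065 − €9,045| = €2,020.

€2,020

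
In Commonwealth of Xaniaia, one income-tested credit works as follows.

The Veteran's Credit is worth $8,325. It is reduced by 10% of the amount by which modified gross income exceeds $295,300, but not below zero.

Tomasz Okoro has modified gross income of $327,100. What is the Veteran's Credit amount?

$5,145

Veteran's Credit: 10% of the $31,800 excess over $295,300 is $3,180; credit = $8,325 − $3,180 = $5,145.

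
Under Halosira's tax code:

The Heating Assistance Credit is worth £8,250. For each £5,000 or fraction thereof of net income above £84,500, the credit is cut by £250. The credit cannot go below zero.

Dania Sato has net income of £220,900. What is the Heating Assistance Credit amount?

£1,250

Heating Assistance Credit: income exceeds £84,500 by £136,400, which is 28 full-or-partial £5,000 increments; reduction = 28 × £250 = £7,000, leaving £1,250.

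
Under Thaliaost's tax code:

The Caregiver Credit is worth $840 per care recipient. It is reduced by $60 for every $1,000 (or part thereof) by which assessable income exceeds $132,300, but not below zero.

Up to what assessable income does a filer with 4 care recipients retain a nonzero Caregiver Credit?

Full credit = 4 × $840 = $3,360.
After 55 increments the reduction is 55 × $60 = $3,300, leaving $60; one more increment wipes it out. Increment 55 ends at excess 55 × $1,000 = $55,000, so the highest qualifying income is $132,300 + $55,000 = $187,300.

$187,300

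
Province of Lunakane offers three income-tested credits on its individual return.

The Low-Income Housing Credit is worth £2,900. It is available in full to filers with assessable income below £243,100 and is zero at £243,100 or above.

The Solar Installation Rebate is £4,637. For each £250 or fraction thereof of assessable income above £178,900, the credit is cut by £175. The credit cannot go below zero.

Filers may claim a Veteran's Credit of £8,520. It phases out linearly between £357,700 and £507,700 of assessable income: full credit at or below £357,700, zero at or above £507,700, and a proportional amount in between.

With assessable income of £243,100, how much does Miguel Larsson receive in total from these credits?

Low-Income Housing Credit: £243,100 meets or exceeds the £243,100 cutoff, so the credit is £0.
Solar Installation Rebate: income exceeds £178,900 by £64,200 → 257 increments × £175 = £44,975 ≥ base, so the credit is £0.
Veteran's Credit: £243,100 is at or below the £357,700 threshold, so the full £8,520 applies.
Total: £0 + £0 + £8,520 = £8,520.

£8,520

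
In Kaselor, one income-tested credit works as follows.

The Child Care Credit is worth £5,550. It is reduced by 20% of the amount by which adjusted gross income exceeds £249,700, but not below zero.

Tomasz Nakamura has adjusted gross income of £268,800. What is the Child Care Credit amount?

Child Care Credit: 20% of the £19,100 excess over £249,700 is £3,820; credit = £5,550 − £3,820 = £1,730.

£1,730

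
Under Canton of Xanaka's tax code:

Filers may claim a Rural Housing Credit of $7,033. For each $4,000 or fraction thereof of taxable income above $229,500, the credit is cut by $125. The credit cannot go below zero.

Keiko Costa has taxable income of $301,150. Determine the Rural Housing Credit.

Rural Housing Credit: income exceeds $229,500 by $71,650, which is 18 full-or-partial $4,000 increments; reduction = 18 × $125 = $2,250, leaving $4,783.

$4,783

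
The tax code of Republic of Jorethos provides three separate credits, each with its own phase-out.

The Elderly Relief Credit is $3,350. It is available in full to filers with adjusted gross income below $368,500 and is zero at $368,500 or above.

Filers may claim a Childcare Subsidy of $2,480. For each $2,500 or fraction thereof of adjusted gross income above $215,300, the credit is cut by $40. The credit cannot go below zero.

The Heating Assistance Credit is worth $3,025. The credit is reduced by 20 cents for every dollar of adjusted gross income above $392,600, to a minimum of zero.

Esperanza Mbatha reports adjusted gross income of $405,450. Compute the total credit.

Elderly Relief Credit: $405,450 meets or exceeds the $368,500 cutoff, so the credit is $0.
Childcare Subsidy: income exceeds $215,300 by $190,150 → 77 increments × $40 = $3,080 ≥ base, so the credit is $0.
Heating Assistance Credit: 20% of the $12,850 excess over $392,600 is $2,570; credit = $3,025 − $2,570 = $455.
Total: $0 + $0 + $455 = $455.

$455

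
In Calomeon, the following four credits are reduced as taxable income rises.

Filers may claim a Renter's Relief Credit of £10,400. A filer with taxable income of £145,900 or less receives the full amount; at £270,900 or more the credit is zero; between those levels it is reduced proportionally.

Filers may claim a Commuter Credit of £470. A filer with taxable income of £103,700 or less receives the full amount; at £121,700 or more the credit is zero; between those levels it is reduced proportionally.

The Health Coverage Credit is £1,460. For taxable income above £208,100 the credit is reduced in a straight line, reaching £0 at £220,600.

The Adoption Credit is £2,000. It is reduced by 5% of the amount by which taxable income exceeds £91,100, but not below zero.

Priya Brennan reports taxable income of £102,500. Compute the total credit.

£13,760

Renter's Relief Credit: £102,500 is at or below the £145,900 threshold, so the full £10,400 applies.
Commuter Credit: £102,500 is at or below the £103,700 threshold, so the full £470 applies.
Health Coverage Credit: £102,500 is at or below the £208,100 threshold, so the full £1,460 applies.
Adoption Credit: 5% of the £11,400 excess over £91,100 is £570; credit = £2,000 − £570 = £1,430.
Total: £10,400 + £470 + £1,460 + £1,430 = £13,760.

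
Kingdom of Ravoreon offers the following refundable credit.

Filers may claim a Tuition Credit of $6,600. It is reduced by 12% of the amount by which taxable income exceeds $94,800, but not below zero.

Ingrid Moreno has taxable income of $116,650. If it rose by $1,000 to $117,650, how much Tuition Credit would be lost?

$120

At $116,650 — 12% of the $21,850 excess over $94,800 is $2,622; credit = $6,600 − $2,622 = $3,978.
At $117,650 — 12% of the $22,850 excess over $94,800 is $2,742; credit = $6,600 − $2,742 = $3,858.
Lost: $3,978 − $3,858 = $120.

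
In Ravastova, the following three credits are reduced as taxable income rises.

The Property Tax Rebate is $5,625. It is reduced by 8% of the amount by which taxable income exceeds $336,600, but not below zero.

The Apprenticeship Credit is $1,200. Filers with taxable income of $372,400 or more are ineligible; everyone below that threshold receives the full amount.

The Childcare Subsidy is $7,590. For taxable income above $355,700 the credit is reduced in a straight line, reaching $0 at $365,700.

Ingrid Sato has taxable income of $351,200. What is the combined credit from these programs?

Property Tax Rebate: 8% of the $14,600 excess over $336,600 is $1,168; credit = $5,625 − $1,168 = $4,457.
Apprenticeship Credit: $351,200 is below the $372,400 cutoff, so the full $1,200 applies.
Childcare Subsidy: $351,200 is at or below the $355,700 threshold, so the full $7,590 applies.
Total: $4,457 + $1,200 + $7,590 = $13,247.

$13,247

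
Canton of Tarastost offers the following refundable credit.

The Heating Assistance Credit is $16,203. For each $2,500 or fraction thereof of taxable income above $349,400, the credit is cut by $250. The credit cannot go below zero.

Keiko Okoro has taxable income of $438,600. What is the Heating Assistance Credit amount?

Heating Assistance Credit: income exceeds $349,400 by $89,200, which is 36 full-or-partial $2,500 increments; reduction = 36 × $250 = $9,000, leaving $7,203.

$7,203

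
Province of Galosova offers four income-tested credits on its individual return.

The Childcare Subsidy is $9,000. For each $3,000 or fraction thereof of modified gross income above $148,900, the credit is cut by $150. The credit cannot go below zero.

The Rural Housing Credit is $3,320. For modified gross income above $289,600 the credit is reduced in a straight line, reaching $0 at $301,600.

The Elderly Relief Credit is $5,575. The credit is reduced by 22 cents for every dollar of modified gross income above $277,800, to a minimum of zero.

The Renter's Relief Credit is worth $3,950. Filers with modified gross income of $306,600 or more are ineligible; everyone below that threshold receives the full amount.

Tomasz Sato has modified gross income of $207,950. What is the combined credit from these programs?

Childcare Subsidy: income exceeds $148,900 by $59,050, which is 20 full-or-partial $3,000 increments; reduction = 20 × $150 = $3,000, leaving $6,000.
Rural Housing Credit: $207,950 is at or below the $289,600 threshold, so the full $3,320 applies.
Elderly Relief Credit: $207,950 is at or below the $277,800 threshold, so the full $5,575 applies.
Renter's Relief Credit: $207,950 is below the $306,600 cutoff, so the full $3,950 applies.
Total: $6,000 + $3,320 + $5,575 + $3,950 = $18,845.

$18,845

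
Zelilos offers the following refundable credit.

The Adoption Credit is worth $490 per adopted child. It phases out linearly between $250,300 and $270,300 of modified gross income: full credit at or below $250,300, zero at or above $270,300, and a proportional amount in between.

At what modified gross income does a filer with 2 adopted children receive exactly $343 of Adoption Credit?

Full credit = 2 × $490 = $980.
$343 is 343/980 of the full $980, so 637/980 of the $20,000 range has been used: income = $250,300 + $20,000 × 637/980 = $263,300.

$263,300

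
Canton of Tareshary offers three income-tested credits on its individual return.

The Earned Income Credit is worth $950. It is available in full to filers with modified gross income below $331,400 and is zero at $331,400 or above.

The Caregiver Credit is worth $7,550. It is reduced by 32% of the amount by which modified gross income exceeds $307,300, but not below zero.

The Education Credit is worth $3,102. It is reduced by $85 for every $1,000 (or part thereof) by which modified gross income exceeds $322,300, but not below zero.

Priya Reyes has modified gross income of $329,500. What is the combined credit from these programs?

Earned Income Credit: $329,500 is below the $331,400 cutoff, so the full $950 applies.
Caregiver Credit: 32% of the $22,200 excess over $307,300 is $7,104; credit = $7,550 − $7,104 = $446.
Education Credit: income exceeds $322,300 by $7,200, which is 8 full-or-partial $1,000 increments; reduction = 8 × $85 = $680, leaving $2,422.
Total: $950 + $446 + $2,422 = $3,818.

$3,818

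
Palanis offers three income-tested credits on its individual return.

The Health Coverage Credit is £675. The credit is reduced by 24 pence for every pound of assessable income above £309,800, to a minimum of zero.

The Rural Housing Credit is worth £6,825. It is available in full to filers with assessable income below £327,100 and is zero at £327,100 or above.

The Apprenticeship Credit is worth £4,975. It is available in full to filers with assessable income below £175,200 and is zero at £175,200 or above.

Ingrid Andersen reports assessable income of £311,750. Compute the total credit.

£7,032

Health Coverage Credit: 24% of the £1,950 excess over £309,800 is £468; credit = £675 − £468 = £207.
Rural Housing Credit: £311,750 is below the £327,100 cutoff, so the full £6,825 applies.
Apprenticeship Credit: £311,750 meets or exceeds the £175,200 cutoff, so the credit is £0.
Total: £207 + £6,825 + £0 = £7,032.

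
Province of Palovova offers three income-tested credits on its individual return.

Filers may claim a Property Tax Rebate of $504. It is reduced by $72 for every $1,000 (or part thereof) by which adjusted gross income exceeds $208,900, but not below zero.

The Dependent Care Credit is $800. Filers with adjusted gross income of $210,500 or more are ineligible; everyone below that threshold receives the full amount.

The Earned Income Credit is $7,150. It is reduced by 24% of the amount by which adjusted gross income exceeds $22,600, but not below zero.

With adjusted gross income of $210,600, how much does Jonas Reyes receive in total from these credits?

Property Tax Rebate: income exceeds $208,900 by $1,700, which is 2 full-or-partial $1,000 increments; reduction = 2 × $72 = $144, leaving $360.
Dependent Care Credit: $210,600 meets or exceeds the $210,500 cutoff, so the credit is $0.
Earned Income Credit: 24% of the $188,000 excess over $22,600 is $45,120 ≥ base, so the credit is $0.
Total: $360 + $0 + $0 = $360.

$360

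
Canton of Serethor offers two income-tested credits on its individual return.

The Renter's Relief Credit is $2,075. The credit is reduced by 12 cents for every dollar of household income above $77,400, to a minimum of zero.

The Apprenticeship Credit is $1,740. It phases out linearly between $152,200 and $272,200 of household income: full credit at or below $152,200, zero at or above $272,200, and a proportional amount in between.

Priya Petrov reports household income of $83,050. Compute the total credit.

$3,137

Renter's Relief Credit: 12% of the $5,650 excess over $77,400 is $678; credit = $2,075 − $678 = $1,397.
Apprenticeship Credit: $83,050 is at or below the $152,200 threshold, so the full $1,740 applies.
Total: $1,397 + $1,740 = $3,137.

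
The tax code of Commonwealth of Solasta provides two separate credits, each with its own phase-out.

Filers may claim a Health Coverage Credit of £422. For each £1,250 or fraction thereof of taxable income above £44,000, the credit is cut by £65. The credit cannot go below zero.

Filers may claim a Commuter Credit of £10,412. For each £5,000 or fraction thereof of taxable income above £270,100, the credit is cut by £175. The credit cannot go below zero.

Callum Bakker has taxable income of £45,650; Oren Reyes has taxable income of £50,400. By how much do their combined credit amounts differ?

£260

Callum (£45,650): Health Coverage Credit: income exceeds £44,000 by £1,650, which is 2 full-or-partial £1,250 increments; reduction = 2 × £65 = £130, leaving £292. Commuter Credit: £45,650 is at or below the £270,100 threshold, so the full £10,412 applies. total £292 + £10,412 = £10,704
Oren (£50,400): Health Coverage Credit: income exceeds £44,000 by £6,400, which is 6 full-or-partial £1,250 increments; reduction = 6 × £65 = £390, leaving £32. Commuter Credit: £50,400 is at or below the £270,100 threshold, so the full £10,412 applies. total £32 + £10,412 = £10,444
Difference: |£10,704 − £10,444| = £260.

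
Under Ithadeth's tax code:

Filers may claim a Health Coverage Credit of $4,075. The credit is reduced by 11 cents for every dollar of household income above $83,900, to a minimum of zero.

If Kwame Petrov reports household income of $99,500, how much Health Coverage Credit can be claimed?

$2,359

Health Coverage Credit: 11% of the $15,600 excess over $83,900 is $1,716; credit = $4,075 − $1,716 = $2,359.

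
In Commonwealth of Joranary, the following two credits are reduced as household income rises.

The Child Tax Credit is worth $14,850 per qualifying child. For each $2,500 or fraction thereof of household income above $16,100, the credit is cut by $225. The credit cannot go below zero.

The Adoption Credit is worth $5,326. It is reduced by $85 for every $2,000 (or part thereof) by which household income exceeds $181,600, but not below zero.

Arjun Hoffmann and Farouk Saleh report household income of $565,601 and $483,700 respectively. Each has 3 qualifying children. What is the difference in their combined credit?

$2,250

Arjun ($565,601): Child Tax Credit: base = 3 × $14,850 = $44,550. income exceeds $16,100 by $549,501 → 220 increments × $225 = $49,500 ≥ base, so the credit is $0. Adoption Credit: income exceeds $181,600 by $384,001 → 193 increments × $85 = $16,405 ≥ base, so the credit is $0. total $0 + $0 = $0
Farouk ($483,700): Child Tax Credit: base = 3 × $14,850 = $44,550. income exceeds $16,100 by $467,600, which is 188 full-or-partial $2,500 increments; reduction = 188 × $225 = $42,300, leaving $2,250. Adoption Credit: income exceeds $181,600 by $302,100 → 152 increments × $85 = $12,920 ≥ base, so the credit is $0. total $2,250 + $0 = $2,250
Difference: |$0 − $2,250| = $2,250.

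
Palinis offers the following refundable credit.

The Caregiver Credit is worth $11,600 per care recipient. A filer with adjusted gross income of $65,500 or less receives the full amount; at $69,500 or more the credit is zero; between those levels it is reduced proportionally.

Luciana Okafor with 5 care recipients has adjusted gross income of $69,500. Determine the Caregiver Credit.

Caregiver Credit: base = 5 × $11,600 = $58,000. $69,500 is at or above $69,500, so the credit is $0.

$0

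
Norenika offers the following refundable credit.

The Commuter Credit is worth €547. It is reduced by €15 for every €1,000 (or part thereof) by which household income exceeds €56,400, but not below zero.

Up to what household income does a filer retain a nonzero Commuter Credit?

€92,400

After 36 increments the reduction is 36 × €15 = €540, leaving €7; one more increment wipes it out. Increment 36 ends at excess 36 × €1,000 = €36,000, so the highest qualifying income is €56,400 + €36,000 = €92,400.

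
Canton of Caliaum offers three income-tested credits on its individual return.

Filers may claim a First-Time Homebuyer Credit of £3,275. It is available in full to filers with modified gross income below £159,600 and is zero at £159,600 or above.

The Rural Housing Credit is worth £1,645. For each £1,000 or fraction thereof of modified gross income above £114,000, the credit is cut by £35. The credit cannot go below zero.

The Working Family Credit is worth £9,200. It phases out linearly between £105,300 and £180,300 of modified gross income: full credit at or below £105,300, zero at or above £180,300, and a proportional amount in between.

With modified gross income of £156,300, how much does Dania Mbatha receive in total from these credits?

£6,359

First-Time Homebuyer Credit: £156,300 is below the £159,600 cutoff, so the full £3,275 applies.
Rural Housing Credit: income exceeds £114,000 by £42,300, which is 43 full-or-partial £1,000 increments; reduction = 43 × £35 = £1,505, leaving £140.
Working Family Credit: £156,300 is £51,000 into a £75,000 phase-out range, leaving 24,000/75,000 of the credit: £9,200 × 24,000/75,000 = £2,944.
Total: £3,275 + £140 + £2,944 = £6,359.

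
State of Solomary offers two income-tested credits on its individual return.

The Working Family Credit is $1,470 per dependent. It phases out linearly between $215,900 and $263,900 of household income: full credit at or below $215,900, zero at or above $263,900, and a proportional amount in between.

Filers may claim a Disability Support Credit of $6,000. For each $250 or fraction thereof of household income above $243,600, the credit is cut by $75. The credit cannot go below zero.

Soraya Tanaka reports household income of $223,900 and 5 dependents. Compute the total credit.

Working Family Credit: base = 5 × $1,470 = $7,350. $223,900 is $8,000 into a $48,000 phase-out range, leaving 40,000/48,000 of the credit: $7,350 × 40,000/48,000 = $6,125.
Disability Support Credit: $223,900 is at or below the $243,600 threshold, so the full $6,000 applies.
Total: $6,125 + $6,000 = $12,125.

$12,125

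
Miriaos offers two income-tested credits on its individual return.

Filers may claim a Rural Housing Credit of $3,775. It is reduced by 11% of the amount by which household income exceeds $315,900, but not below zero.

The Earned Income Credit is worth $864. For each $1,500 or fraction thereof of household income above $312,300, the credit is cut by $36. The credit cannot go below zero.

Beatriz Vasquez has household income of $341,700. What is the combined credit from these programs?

Rural Housing Credit: 11% of the $25,800 excess over $315,900 is $2,838; credit = $3,775 − $2,838 = $937.
Earned Income Credit: income exceeds $312,300 by $29,400, which is 20 full-or-partial $1,500 increments; reduction = 20 × $36 = $720, leaving $144.
Total: $937 + $144 = $1,081.

$1,081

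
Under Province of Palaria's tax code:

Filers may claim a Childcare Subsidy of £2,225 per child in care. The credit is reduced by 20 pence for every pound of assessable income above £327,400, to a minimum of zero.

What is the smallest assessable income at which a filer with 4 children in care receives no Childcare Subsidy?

Full credit = 4 × £2,225 = £8,900.
The credit falls by 20% of each pound above £327,400, so it reaches zero when the excess is £8,900 / 20% = £44,500: income = £327,400 + £44,500 = £371,900.

£371,900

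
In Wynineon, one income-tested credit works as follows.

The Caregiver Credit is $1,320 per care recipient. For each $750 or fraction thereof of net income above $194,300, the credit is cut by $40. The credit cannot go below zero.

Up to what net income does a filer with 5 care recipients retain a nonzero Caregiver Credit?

Full credit = 5 × $1,320 = $6,600.
After 164 increments the reduction is 164 × $40 = $6,560, leaving $40; one more increment wipes it out. Increment 164 ends at excess 164 × $750 = $123,000, so the highest qualifying income is $194,300 + $123,000 = $317,300.

$317,300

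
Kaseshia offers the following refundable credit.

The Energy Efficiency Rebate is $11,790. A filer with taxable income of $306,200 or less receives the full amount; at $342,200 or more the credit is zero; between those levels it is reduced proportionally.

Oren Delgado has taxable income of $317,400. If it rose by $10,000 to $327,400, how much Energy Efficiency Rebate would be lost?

At $317,400 — $317,400 is $11,200 into a $36,000 phase-out range, leaving 24,800/36,000 of the credit: $11,790 × 24,800/36,000 = $8,122.
At $327,400 — $327,400 is $21,200 into a $36,000 phase-out range, leaving 14,800/36,000 of the credit: $11,790 × 14,800/36,000 = $4,847.
Lost: $8,122 − $4,847 = $3,275.

$3,275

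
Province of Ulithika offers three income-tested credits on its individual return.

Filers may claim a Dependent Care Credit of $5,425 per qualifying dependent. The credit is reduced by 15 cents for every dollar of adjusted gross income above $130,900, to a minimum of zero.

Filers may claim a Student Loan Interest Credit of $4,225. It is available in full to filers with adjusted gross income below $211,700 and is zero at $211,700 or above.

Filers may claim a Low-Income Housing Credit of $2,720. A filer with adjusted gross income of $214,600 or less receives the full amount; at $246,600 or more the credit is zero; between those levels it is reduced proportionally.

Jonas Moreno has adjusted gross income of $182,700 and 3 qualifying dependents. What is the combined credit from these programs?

Dependent Care Credit: base = 3 × $5,425 = $16,275. 15% of the $51,800 excess over $130,900 is $7,770; credit = $16,275 − $7,770 = $8,505.
Student Loan Interest Credit: $182,700 is below the $211,700 cutoff, so the full $4,225 applies.
Low-Income Housing Credit: $182,700 is at or below the $214,600 threshold, so the full $2,720 applies.
Total: $8,505 + $4,225 + $2,720 = $15,450.

$15,450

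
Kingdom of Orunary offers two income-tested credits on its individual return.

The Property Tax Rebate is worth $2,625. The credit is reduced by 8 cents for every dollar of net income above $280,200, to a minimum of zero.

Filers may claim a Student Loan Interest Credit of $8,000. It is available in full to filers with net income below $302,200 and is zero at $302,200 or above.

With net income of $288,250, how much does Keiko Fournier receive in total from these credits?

$9,981

Property Tax Rebate: 8% of the $8,050 excess over $280,200 is $644; credit = $2,625 − $644 = $1,981.
Student Loan Interest Credit: $288,250 is below the $302,200 cutoff, so the full $8,000 applies.
Total: $1,981 + $8,000 = $9,981.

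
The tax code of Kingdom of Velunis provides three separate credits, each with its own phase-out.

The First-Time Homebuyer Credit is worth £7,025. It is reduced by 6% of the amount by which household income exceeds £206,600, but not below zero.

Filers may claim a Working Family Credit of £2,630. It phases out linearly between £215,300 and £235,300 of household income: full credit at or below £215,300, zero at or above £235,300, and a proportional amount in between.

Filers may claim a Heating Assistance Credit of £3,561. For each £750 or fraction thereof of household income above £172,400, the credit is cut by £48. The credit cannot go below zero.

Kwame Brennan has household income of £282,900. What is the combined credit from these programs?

£2,447

First-Time Homebuyer Credit: 6% of the £76,300 excess over £206,600 is £4,578; credit = £7,025 − £4,578 = £2,447.
Working Family Credit: £282,900 is at or above £235,300, so the credit is £0.
Heating Assistance Credit: income exceeds £172,400 by £110,500 → 148 increments × £48 = £7,104 ≥ base, so the credit is £0.
Total: £2,447 + £0 + £0 = £2,447.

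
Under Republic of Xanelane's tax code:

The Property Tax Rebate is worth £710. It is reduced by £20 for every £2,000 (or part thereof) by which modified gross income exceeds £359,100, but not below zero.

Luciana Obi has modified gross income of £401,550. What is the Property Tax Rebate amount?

Property Tax Rebate: income exceeds £359,100 by £42,450, which is 22 full-or-partial £2,000 increments; reduction = 22 × £20 = £440, leaving £270.

£270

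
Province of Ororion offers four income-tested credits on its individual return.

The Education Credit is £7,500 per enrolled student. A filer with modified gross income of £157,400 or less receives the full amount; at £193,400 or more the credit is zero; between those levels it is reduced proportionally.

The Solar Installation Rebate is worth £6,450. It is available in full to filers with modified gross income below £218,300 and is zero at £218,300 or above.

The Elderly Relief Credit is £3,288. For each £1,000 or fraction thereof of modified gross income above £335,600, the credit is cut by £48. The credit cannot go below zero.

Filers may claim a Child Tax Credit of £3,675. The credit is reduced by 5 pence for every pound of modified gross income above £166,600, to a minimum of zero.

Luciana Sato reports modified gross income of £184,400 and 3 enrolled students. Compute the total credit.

Education Credit: base = 3 × £7,500 = £22,500. £184,400 is £27,000 into a £36,000 phase-out range, leaving 9,000/36,000 of the credit: £22,500 × 9,000/36,000 = £5,625.
Solar Installation Rebate: £184,400 is below the £218,300 cutoff, so the full £6,450 applies.
Elderly Relief Credit: £184,400 is at or below the £335,600 threshold, so the full £3,288 applies.
Child Tax Credit: 5% of the £17,800 excess over £166,600 is £890; credit = £3,675 − £890 = £2,785.
Total: £5,625 + £6,450 + £3,288 + £2,785 = £18,148.

£18,148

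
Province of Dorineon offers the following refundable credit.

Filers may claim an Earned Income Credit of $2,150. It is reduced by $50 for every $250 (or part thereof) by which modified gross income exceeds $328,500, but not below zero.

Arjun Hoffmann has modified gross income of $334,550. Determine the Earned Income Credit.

$900

Earned Income Credit: income exceeds $328,500 by $6,050, which is 25 full-or-partial $250 increments; reduction = 25 × $50 = $1,250, leaving $900.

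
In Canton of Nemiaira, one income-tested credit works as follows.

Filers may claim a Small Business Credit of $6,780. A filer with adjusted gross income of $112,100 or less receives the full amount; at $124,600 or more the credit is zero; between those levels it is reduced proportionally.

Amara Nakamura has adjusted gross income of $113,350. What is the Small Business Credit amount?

$6,102

Small Business Credit: $113,350 is $1,250 into a $12,500 phase-out range, leaving 11,250/12,500 of the credit: $6,780 × 11,250/12,500 = $6,102.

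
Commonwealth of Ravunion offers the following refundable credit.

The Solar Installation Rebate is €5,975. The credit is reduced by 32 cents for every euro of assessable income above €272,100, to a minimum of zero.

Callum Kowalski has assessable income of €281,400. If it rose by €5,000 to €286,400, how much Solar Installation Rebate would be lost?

€1,600

At €281,400 — 32% of the €9,300 excess over €272,100 is €2,976; credit = €5,975 − €2,976 = €2,999.
At €286,400 — 32% of the €14,300 excess over €272,100 is €4,576; credit = €5,975 − €4,576 = €1,399.
Lost: €2,999 − €1,399 = €1,600.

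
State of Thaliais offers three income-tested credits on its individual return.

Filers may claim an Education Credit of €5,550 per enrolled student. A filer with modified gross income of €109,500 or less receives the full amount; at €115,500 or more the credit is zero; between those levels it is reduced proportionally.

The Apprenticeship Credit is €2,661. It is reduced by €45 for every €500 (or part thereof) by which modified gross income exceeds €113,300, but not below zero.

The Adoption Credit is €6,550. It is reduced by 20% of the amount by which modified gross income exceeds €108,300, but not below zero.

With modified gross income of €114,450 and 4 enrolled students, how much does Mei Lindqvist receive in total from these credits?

Education Credit: base = 4 × €5,550 = €22,200. €114,450 is €4,950 into a €6,000 phase-out range, leaving 1,050/6,000 of the credit: €22,200 × 1,050/6,000 = €3,885.
Apprenticeship Credit: income exceeds €113,300 by €1,150, which is 3 full-or-partial €500 increments; reduction = 3 × €45 = €135, leaving €2,526.
Adoption Credit: 20% of the €6,150 excess over €108,300 is €1,230; credit = €6,550 − €1,230 = €5,320.
Total: €3,885 + €2,526 + €5,320 = €11,731.

€11,731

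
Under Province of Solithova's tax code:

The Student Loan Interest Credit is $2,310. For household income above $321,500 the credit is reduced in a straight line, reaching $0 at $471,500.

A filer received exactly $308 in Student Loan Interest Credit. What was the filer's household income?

$451,500

$308 is 308/2,310 of the full $2,310, so 2,002/2,310 of the $150,000 range has been used: income = $321,500 + $150,000 × 2,002/2,310 = $451,500.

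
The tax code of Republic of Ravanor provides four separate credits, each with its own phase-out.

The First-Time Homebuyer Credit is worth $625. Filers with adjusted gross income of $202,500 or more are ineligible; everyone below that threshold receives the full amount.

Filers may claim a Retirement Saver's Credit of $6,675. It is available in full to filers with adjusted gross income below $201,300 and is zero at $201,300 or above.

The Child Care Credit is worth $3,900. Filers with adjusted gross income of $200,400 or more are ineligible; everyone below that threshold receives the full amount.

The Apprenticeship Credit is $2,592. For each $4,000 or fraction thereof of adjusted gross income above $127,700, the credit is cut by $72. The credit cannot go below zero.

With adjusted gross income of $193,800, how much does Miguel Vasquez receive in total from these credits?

First-Time Homebuyer Credit: $193,800 is below the $202,500 cutoff, so the full $625 applies.
Retirement Saver's Credit: $193,800 is below the $201,300 cutoff, so the full $6,675 applies.
Child Care Credit: $193,800 is below the $200,400 cutoff, so the full $3,900 applies.
Apprenticeship Credit: income exceeds $127,700 by $66,100, which is 17 full-or-partial $4,000 increments; reduction = 17 × $72 = $1,224, leaving $1,368.
Total: $625 + $6,675 + $3,900 + $1,368 = $12,568.

$12,568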